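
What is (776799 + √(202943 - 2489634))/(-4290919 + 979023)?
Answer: -776799/3311896 - I*√2286691/3311896 ≈ -0.23455 - 0.00045659*I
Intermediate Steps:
(776799 + √(202943 - 2489634))/(-4290919 + 979023) = (776799 + √(-2286691))/(-3311896) = (776799 + I*√2286691)*(-1/3311896) = -776799/3311896 - I*√2286691/3311896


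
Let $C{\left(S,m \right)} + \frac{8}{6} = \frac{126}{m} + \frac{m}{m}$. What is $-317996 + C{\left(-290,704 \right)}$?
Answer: $- \frac{335803939}{1056} \approx -3.18 \cdot 10^{5}$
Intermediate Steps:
$C{\left(S,m \right)} = - \frac{1}{3} + \frac{126}{m}$ ($C{\left(S,m \right)} = - \frac{4}{3} + \left(\frac{126}{m} + \frac{m}{m}\right) = - \frac{4}{3} + \left(\frac{126}{m} + 1\right) = - \frac{4}{3} + \left(1 + \frac{126}{m}\right) = - \frac{1}{3} + \frac{126}{m}$)
$-317996 + C{\left(-290,704 \right)} = -317996 + \frac{378 - 704}{3 \cdot 704} = -317996 + \frac{1}{3} \cdot \frac{1}{704} \left(378 - 704\right) = -317996 + \frac{1}{3} \cdot \frac{1}{704} \left(-326\right) = -317996 - \frac{163}{1056} = - \frac{335803939}{1056}$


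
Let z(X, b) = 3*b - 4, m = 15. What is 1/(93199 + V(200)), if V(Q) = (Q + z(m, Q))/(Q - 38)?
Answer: 81/7549517 ≈ 1.0729e-5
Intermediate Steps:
z(X, b) = -4 + 3*b
V(Q) = (-4 + 4*Q)/(-38 + Q) (V(Q) = (Q + (-4 + 3*Q))/(Q - 38) = (-4 + 4*Q)/(-38 + Q))
1/(93199 + V(200)) = 1/(93199 + 4*(-1 + 200)/(-38 + 200)) = 1/(93199 + 4*199/162) = 1/(93199 + 4*(1/162)*199) = 1/(93199 + 398/81) = 1/(7549517/81) = 81/7549517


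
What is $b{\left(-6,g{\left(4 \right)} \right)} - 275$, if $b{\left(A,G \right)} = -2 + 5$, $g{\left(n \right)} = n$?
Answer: $-272$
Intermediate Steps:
$b{\left(A,G \right)} = 3$
$b{\left(-6,g{\left(4 \right)} \right)} - 275 = 3 - 275 = -272$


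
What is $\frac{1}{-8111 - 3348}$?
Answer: $- \frac{1}{11459} \approx -8.7268 \cdot 10^{-5}$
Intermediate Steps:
$\frac{1}{-8111 - 3348} = \frac{1}{-11459} = - \frac{1}{11459}$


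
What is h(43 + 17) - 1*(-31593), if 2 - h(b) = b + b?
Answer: 31475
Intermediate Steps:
h(b) = 2 - 2*b (h(b) = 2 - (b + b) = 2 - 2*b)
h(43 + 17) - 1*(-31593) = (2 - 2*(43 + 17)) - 1*(-31593) = (2 - 2*60) + 31593 = (2 - 120) + 31593 = -118 + 31593 = 31475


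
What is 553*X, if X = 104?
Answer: 57512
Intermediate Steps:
553*X = 553*104 = 57512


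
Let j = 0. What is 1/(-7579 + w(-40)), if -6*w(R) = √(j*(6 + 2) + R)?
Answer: -68211/516971179 + 3*I*√10/516971179 ≈ -0.00013194 + 1.8351e-8*I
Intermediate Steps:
w(R) = -√R/6 (w(R) = -√(0*(6 + 2) + R)/6 = -√(0*8 + R)/6 = -√(0 + R)/6 = -√R/6)
1/(-7579 + w(-40)) = 1/(-7579 - I*√10/3)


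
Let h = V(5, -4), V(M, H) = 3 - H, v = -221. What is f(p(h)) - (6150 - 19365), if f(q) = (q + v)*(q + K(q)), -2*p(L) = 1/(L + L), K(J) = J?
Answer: 5186469/392 ≈ 13231.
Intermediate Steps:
h = 7 (h = 3 - 1*(-4) = 3 + 4 = 7)
p(L) = -1/(4*L) (p(L) = -1/(2*(L + L)) = -1/(2*L)/2 = -1/(4*L))
f(q) = 2*q*(-221 + q) (f(q) = (q - 221)*(q + q) = (-221 + q)*(2*q) = 2*q*(-221 + q))
f(p(h)) - (6150 - 19365) = 2*(-¼/7)*(-221 - ¼/7) - (6150 - 19365) = 2*(-¼*⅐)*(-221 - ¼*⅐) - 1*(-13215) = 2*(-1/28)*(-221 - 1/28) + 13215 = 2*(-1/28)*(-6189/28) + 13215 = 6189/392 + 13215 = 5186469/392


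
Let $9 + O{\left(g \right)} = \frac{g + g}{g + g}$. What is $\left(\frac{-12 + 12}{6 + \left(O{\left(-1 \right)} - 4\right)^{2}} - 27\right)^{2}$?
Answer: $729$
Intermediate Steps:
$O{\left(g \right)} = -8$ ($O{\left(g \right)} = -9 + \frac{g + g}{g + g} = -9 + \frac{2 g}{2 g} = -9 + 2 g \frac{1}{2 g} = -9 + 1 = -8$)
$\left(\frac{-12 + 12}{6 + \left(O{\left(-1 \right)} - 4\right)^{2}} - 27\right)^{2} = \left(\frac{-12 + 12}{6 + \left(-8 - 4\right)^{2}} - 27\right)^{2} = \left(\frac{0}{6 + \left(-12\right)^{2}} - 27\right)^{2} = \left(\frac{0}{6 + 144} - 27\right)^{2} = \left(\frac{0}{150} - 27\right)^{2} = \left(0 \cdot \frac{1}{150} - 27\right)^{2} = \left(0 - 27\right)^{2} = \left(-27\right)^{2} = 729$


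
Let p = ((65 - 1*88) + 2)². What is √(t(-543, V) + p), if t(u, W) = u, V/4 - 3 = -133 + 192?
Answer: I*√102 ≈ 10.1*I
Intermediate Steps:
V = 248 (V = 12 + 4*(-133 + 192) = 12 + 4*59 = 12 + 236 = 248)
p = 441 (p = ((65 - 88) + 2)² = (-23 + 2)² = (-21)² = 441)
√(t(-543, V) + p) = √(-543 + 441) = √(-102) = I*√102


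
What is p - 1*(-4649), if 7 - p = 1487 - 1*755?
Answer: 3924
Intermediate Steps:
p = -725 (p = 7 - (1487 - 1*755) = 7 - (1487 - 755) = 7 - 1*732 = 7 - 732 = -725)
p - 1*(-4649) = -725 - 1*(-4649) = -725 + 4649 = 3924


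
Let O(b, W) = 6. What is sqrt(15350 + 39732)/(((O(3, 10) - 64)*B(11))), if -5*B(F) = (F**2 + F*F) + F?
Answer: 5*sqrt(55082)/14674 ≈ 0.079970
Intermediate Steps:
B(F) = -2*F**2/5 - F/5 (B(F) = -((F**2 + F*F) + F)/5 = -((F**2 + F**2) + F)/5 = -(2*F**2 + F)/5 = -(F + 2*F**2)/5 = -2*F**2/5 - F/5)
sqrt(15350 + 39732)/(((O(3, 10) - 64)*B(11))) = sqrt(15350 + 39732)/(((6 - 64)*(-1/5*11*(1 + 2*11)))) = sqrt(55082)/((-(-58)*11*(1 + 22)/5)) = sqrt(55082)/((-(-58)*11*23/5)) = sqrt(55082)/((-58*(-253/5))) = sqrt(55082)/(14674/5) = sqrt(55082)*(5/14674) = 5*sqrt(55082)/14674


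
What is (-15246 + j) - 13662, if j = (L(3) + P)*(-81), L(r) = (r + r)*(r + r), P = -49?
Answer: -27855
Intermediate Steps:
L(r) = 4*r² (L(r) = (2*r)*(2*r) = 4*r²)
j = 1053 (j = (4*3² - 49)*(-81) = (4*9 - 49)*(-81) = (36 - 49)*(-81) = -13*(-81) = 1053)
(-15246 + j) - 13662 = (-15246 + 1053) - 13662 = -14193 - 13662 = -27855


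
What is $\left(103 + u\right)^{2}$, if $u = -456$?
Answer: $124609$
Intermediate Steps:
$\left(103 + u\right)^{2} = \left(103 - 456\right)^{2} = \left(-353\right)^{2} = 124609$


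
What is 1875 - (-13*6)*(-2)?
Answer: 1719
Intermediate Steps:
1875 - (-13*6)*(-2) = 1875 - (-78)*(-2) = 1875 - 1*156 = 1875 - 156 = 1719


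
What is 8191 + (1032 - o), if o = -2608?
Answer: 11831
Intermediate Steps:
8191 + (1032 - o) = 8191 + (1032 - 1*(-2608)) = 8191 + (1032 + 2608) = 8191 + 3640 = 11831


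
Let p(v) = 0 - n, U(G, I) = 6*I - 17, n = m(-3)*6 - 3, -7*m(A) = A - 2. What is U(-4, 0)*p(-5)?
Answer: 153/7 ≈ 21.857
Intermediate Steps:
m(A) = 2/7 - A/7 (m(A) = -(A - 2)/7 = -(-2 + A)/7 = 2/7 - A/7)
n = 9/7 (n = (2/7 - ⅐*(-3))*6 - 3 = (2/7 + 3/7)*6 - 3 = (5/7)*6 - 3 = 30/7 - 3 = 9/7 ≈ 1.2857)
U(G, I) = -17 + 6*I
p(v) = -9/7 (p(v) = 0 - 1*9/7 = 0 - 9/7 = -9/7)
U(-4, 0)*p(-5) = (-17 + 6*0)*(-9/7) = (-17 + 0)*(-9/7) = -17*(-9/7) = 153/7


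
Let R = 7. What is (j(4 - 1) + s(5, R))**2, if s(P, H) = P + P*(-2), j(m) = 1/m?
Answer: 196/9 ≈ 21.778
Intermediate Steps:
s(P, H) = -P (s(P, H) = P - 2*P = -P)
(j(4 - 1) + s(5, R))**2 = (1/(4 - 1) - 1*5)**2 = (1/3 - 5)**2 = (-14/3)**2 = 196/9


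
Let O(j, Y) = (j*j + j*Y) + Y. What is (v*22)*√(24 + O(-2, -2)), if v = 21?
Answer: 462*√30 ≈ 2530.5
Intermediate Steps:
O(j, Y) = Y + j² + Y*j (O(j, Y) = (j² + Y*j) + Y = Y + j² + Y*j)
(v*22)*√(24 + O(-2, -2)) = (21*22)*√(24 + (-2 + (-2)² - 2*(-2))) = 462*√(24 + (-2 + 4 + 4)) = 462*√(24 + 6) = 462*√30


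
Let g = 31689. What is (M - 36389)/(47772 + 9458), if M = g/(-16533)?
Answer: -33425057/52565755 ≈ -0.63587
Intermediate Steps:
M = -3521/1837 (M = 31689/(-16533) = 31689*(-1/16533) = -3521/1837 ≈ -1.9167)
(M - 36389)/(47772 + 9458) = (-3521/1837 - 36389)/(47772 + 9458) = -66850114/1837/57230 = -66850114/1837*1/57230 = -33425057/52565755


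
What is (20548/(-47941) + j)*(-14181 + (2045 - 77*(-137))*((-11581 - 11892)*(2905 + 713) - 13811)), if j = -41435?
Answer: 2124958250591954067573/47941 ≈ 4.4324e+16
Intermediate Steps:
(20548/(-47941) + j)*(-14181 + (2045 - 77*(-137))*((-11581 - 11892)*(2905 + 713) - 13811)) = (20548/(-47941) - 41435)*(-14181 + (2045 - 77*(-137))*((-11581 - 11892)*(2905 + 713) - 13811)) = (20548*(-1/47941) - 41435)*(-14181 + (2045 + 10549)*(-23473*3618 - 13811)) = (-20548/47941 - 41435)*(-14181 + 12594*(-84925314 - 13811)) = -1986455883*(-14181 + 12594*(-84939125))/47941 = -1986455883*(-14181 - 1069723340250)/47941 = -1986455883/47941*(-1069723354431) = 2124958250591954067573/47941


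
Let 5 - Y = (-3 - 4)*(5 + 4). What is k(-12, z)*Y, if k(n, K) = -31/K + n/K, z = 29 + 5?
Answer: -86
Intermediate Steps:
z = 34
Y = 68 (Y = 5 - (-3 - 4)*(5 + 4) = 5 - (-7)*9 = 5 - 1*(-63) = 5 + 63 = 68)
k(-12, z)*Y = ((-31 - 12)/34)*68 = ((1/34)*(-43))*68 = -43/34*68 = -86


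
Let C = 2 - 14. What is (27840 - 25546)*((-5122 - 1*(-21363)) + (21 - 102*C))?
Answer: 40112884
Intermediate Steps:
C = -12
(27840 - 25546)*((-5122 - 1*(-21363)) + (21 - 102*C)) = (27840 - 25546)*((-5122 - 1*(-21363)) + (21 - 102*(-12))) = 2294*((-5122 + 21363) + (21 + 1224)) = 2294*(16241 + 1245) = 2294*17486 = 40112884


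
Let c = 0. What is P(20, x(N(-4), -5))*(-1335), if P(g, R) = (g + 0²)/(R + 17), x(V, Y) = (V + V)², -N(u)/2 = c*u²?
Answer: -26700/17 ≈ -1570.6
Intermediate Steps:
N(u) = 0 (N(u) = -0*u² = -2*0 = 0)
x(V, Y) = 4*V² (x(V, Y) = (2*V)² = 4*V²)
P(g, R) = g/(17 + R) (P(g, R) = (g + 0)/(17 + R) = g/(17 + R))
P(20, x(N(-4), -5))*(-1335) = (20/(17 + 4*0²))*(-1335) = (20/(17 + 4*0))*(-1335) = (20/(17 + 0))*(-1335) = (20/17)*(-1335) = -26700/17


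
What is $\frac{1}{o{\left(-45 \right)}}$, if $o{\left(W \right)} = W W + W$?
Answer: $\frac{1}{1980} \approx 0.00050505$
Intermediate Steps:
$o{\left(W \right)} = W + W^{2}$ ($o{\left(W \right)} = W^{2} + W = W + W^{2}$)
$\frac{1}{o{\left(-45 \right)}} = \frac{1}{\left(-45\right) \left(1 - 45\right)} = \frac{1}{\left(-45\right) \left(-44\right)} = \frac{1}{1980}$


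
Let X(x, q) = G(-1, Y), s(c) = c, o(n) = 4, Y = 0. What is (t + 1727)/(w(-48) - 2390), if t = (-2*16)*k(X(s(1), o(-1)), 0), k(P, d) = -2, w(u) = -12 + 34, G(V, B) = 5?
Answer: -1791/2368 ≈ -0.75633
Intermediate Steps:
X(x, q) = 5
w(u) = 22
t = 64 (t = -2*16*(-2) = -32*(-2) = 64)
(t + 1727)/(w(-48) - 2390) = (64 + 1727)/(22 - 2390) = 1791/(-2368) = 1791*(-1/2368) = -1791/2368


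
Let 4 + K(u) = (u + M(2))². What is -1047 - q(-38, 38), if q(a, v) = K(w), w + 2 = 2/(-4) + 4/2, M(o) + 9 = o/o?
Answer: -4461/4 ≈ -1115.3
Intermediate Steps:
M(o) = -8 (M(o) = -9 + o/o = -9 + 1 = -8)
w = -½ (w = -2 + (2/(-4) + 4/2) = -2 + (2*(-¼) + 4*(½)) = -2 + (-½ + 2) = -2 + 3/2 = -½ ≈ -0.50000)
K(u) = -4 + (-8 + u)² (K(u) = -4 + (u - 8)² = -4 + (-8 + u)²)
q(a, v) = 273/4 (q(a, v) = -4 + (-8 - ½)² = -4 + (-17/2)² = -4 + 289/4 = 273/4)
-1047 - q(-38, 38) = -1047 - 1*273/4 = -1047 - 273/4 = -4461/4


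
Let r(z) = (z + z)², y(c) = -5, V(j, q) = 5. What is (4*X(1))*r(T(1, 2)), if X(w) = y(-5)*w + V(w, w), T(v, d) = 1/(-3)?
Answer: 0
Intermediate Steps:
T(v, d) = -⅓
r(z) = 4*z² (r(z) = (2*z)² = 4*z²)
X(w) = 5 - 5*w (X(w) = -5*w + 5 = 5 - 5*w)
(4*X(1))*r(T(1, 2)) = (4*(5 - 5*1))*(4*(-⅓)²) = (4*(5 - 5))*(4*(⅑)) = (4*0)*(4/9) = 0*(4/9) = 0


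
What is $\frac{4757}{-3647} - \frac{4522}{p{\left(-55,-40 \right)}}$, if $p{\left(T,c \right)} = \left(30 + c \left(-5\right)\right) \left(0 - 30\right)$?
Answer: $- \frac{8165783}{12582150} \approx -0.649$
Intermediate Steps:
$p{\left(T,c \right)} = -900 + 150 c$ ($p{\left(T,c \right)} = \left(30 - 5 c\right) \left(-30\right) = -900 + 150 c$)
$\frac{4757}{-3647} - \frac{4522}{p{\left(-55,-40 \right)}} = \frac{4757}{-3647} - \frac{4522}{-900 + 150 \left(-40\right)} = 4757 \left(- \frac{1}{3647}\right) - \frac{4522}{-900 - 6000} = - \frac{4757}{3647} - \frac{4522}{-6900} = - \frac{4757}{3647} - - \frac{2261}{3450} = - \frac{4757}{3647} + \frac{2261}{3450} = - \frac{8165783}{12582150}$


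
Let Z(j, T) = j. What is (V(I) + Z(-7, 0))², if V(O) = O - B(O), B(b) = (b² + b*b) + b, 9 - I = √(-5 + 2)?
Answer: 22681 - 11736*I*√3 ≈ 22681.0 - 20327.0*I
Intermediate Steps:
I = 9 - I*√3 (I = 9 - √(-5 + 2) = 9 - √(-3) = 9 - I*√3 ≈ 9.0 - 1.732*I)
B(b) = b + 2*b² (B(b) = (b² + b²) + b = 2*b² + b = b + 2*b²)
V(O) = O - O*(1 + 2*O)
(V(I) + Z(-7, 0))² = (-2*(9 - I*√3)² - 7)² = (-7 - 2*(9 - I*√3)²)²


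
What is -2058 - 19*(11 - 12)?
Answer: -2039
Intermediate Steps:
-2058 - 19*(11 - 12) = -2058 - 19*(-1) = -2058 - 1*(-19) = -2058 + 19 = -2039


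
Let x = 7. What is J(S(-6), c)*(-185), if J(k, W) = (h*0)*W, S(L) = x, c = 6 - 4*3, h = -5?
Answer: 0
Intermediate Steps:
c = -6 (c = 6 - 12 = -6)
S(L) = 7
J(k, W) = 0 (J(k, W) = (-5*0)*W = 0*W = 0)
J(S(-6), c)*(-185) = 0*(-185) = 0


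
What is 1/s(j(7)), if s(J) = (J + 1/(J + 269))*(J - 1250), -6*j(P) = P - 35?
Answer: -7389/42975208 ≈ -0.00017194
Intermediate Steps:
j(P) = 35/6 - P/6 (j(P) = -(P - 35)/6 = -(-35 + P)/6 = 35/6 - P/6)
s(J) = (-1250 + J)*(J + 1/(269 + J)) (s(J) = (J + 1/(269 + J))*(-1250 + J) = (-1250 + J)*(J + 1/(269 + J)))
1/s(j(7)) = 1/((-1250 + (35/6 - 1/6*7)**3 - 336249*(35/6 - 1/6*7) - 981*(35/6 - 1/6*7)**2)/(269 + (35/6 - 1/6*7))) = 1/((-1250 + (35/6 - 7/6)**3 - 336249*(35/6 - 7/6) - 981*(35/6 - 7/6)**2)/(269 + (35/6 - 7/6))) = 1/((-1250 + (14/3)**3 - 336249*14/3 - 981*(14/3)**2)/(269 + 14/3)) = 1/((-1250 + 2744/27 - 1569162 - 981*196/9)/(821/3)) = 1/(3*(-1250 + 2744/27 - 1569162 - 21364)/821) = 1/((3/821)*(-42975208/27)) = 1/(-42975208/7389) = -7389/42975208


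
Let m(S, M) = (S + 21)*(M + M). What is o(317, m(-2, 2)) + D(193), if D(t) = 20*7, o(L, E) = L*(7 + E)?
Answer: 26451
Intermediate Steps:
m(S, M) = 2*M*(21 + S) (m(S, M) = (21 + S)*(2*M) = 2*M*(21 + S))
D(t) = 140
o(317, m(-2, 2)) + D(193) = 317*(7 + 2*2*(21 - 2)) + 140 = 317*(7 + 2*2*19) + 140 = 317*(7 + 76) + 140 = 317*83 + 140 = 26311 + 140 = 26451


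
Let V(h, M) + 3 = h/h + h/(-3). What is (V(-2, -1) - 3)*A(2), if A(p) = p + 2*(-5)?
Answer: 104/3 ≈ 34.667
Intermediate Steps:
V(h, M) = -2 - h/3 (V(h, M) = -3 + (h/h + h/(-3)) = -3 + (1 + h*(-⅓)) = -3 + (1 - h/3) = -2 - h/3)
A(p) = -10 + p (A(p) = p - 10 = -10 + p)
(V(-2, -1) - 3)*A(2) = ((-2 - ⅓*(-2)) - 3)*(-10 + 2) = ((-2 + ⅔) - 3)*(-8) = (-4/3 - 3)*(-8) = -13/3*(-8) = 104/3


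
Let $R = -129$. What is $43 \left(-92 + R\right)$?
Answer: $-9503$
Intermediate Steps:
$43 \left(-92 + R\right) = 43 \left(-92 - 129\right) = 43 \left(-221\right) = -9503$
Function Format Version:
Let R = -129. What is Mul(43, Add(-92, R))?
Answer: -9503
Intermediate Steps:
Mul(43, Add(-92, R)) = Mul(43, Add(-92, -129)) = Mul(43, -221) = -9503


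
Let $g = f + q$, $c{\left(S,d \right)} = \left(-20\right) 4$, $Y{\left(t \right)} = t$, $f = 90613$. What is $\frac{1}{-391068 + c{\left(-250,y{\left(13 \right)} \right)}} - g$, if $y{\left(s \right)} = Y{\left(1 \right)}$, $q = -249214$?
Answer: $\frac{62036463947}{391148} \approx 1.586 \cdot 10^{5}$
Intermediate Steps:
$y{\left(s \right)} = 1$
$c{\left(S,d \right)} = -80$
$g = -158601$ ($g = 90613 - 249214 = -158601$)
$\frac{1}{-391068 + c{\left(-250,y{\left(13 \right)} \right)}} - g = \frac{1}{-391068 - 80} - -158601 = \frac{1}{-391148} + 158601 = - \frac{1}{391148} + 158601 = \frac{62036463947}{391148}$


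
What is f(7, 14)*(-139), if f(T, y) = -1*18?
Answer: 2502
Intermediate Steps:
f(T, y) = -18
f(7, 14)*(-139) = -18*(-139) = 2502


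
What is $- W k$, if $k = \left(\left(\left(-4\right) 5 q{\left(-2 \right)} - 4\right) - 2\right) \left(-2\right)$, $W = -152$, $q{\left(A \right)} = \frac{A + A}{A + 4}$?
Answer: $-10336$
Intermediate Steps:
$q{\left(A \right)} = \frac{2 A}{4 + A}$
$k = -68$ ($k = \left(\left(\left(-4\right) 5 \cdot 2 \left(-2\right) \frac{1}{4 - 2} - 4\right) - 2\right) \left(-2\right) = \left(\left(- 20 \cdot 2 \left(-2\right) \frac{1}{2} - 4\right) - 2\right) \left(-2\right) = \left(\left(\left(-20\right) \left(-2\right) - 4\right) - 2\right) \left(-2\right) = \left(\left(40 - 4\right) - 2\right) \left(-2\right) = \left(36 - 2\right) \left(-2\right) = 34 \left(-2\right) = -68$)
$- W k = - \left(-152\right) \left(-68\right) = \left(-1\right) 10336 = -10336$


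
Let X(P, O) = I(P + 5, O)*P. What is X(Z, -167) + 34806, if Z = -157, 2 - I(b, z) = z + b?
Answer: -15591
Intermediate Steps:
I(b, z) = 2 - b - z (I(b, z) = 2 - (z + b) = 2 - (b + z) = 2 + (-b - z) = 2 - b - z)
X(P, O) = P*(-3 - O - P) (X(P, O) = (2 - (P + 5) - O)*P = (2 - (5 + P) - O)*P = (2 + (-5 - P) - O)*P = (-3 - O - P)*P = P*(-3 - O - P))
X(Z, -167) + 34806 = -1*(-157)*(3 - 167 - 157) + 34806 = -1*(-157)*(-321) + 34806 = -50397 + 34806 = -15591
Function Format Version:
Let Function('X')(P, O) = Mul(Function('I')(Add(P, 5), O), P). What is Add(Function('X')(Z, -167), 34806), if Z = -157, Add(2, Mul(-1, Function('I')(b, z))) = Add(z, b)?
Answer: -15591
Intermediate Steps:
Function('I')(b, z) = Add(2, Mul(-1, b), Mul(-1, z)) (Function('I')(b, z) = Add(2, Mul(-1, Add(z, b))) = Add(2, Mul(-1, Add(b, z))) = Add(2, Add(Mul(-1, b), Mul(-1, z))) = Add(2, Mul(-1, b), Mul(-1, z)))
Function('X')(P, O) = Mul(P, Add(-3, Mul(-1, O), Mul(-1, P))) (Function('X')(P, O) = Mul(Add(2, Mul(-1, Add(P, 5)), Mul(-1, O)), P) = Mul(Add(2, Mul(-1, Add(5, P)), Mul(-1, O)), P) = Mul(Add(2, Add(-5, Mul(-1, P)), Mul(-1, O)), P) = Mul(Add(-3, Mul(-1, O), Mul(-1, P)), P) = Mul(P, Add(-3, Mul(-1, O), Mul(-1, P))))
Add(Function('X')(Z, -167), 34806) = Add(Mul(-1, -157, Add(3, -167, -157)), 34806) = Add(Mul(-1, -157, -321), 34806) = Add(-50397, 34806) = -15591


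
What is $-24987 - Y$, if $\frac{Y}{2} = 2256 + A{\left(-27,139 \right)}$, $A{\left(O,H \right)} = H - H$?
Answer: $-29499$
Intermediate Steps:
$A{\left(O,H \right)} = 0$
$Y = 4512$ ($Y = 2 \left(2256 + 0\right) = 2 \cdot 2256 = 4512$)
$-24987 - Y = -24987 - 4512 = -29499$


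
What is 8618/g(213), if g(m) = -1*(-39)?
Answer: 8618/39 ≈ 220.97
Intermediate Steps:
g(m) = 39
8618/g(213) = 8618/39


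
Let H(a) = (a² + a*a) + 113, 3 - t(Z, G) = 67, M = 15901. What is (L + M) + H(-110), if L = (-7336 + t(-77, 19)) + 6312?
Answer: 39126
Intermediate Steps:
t(Z, G) = -64 (t(Z, G) = 3 - 1*67 = 3 - 67 = -64)
H(a) = 113 + 2*a² (H(a) = (a² + a²) + 113 = 2*a² + 113 = 113 + 2*a²)
L = -1088 (L = (-7336 - 64) + 6312 = -7400 + 6312 = -1088)
(L + M) + H(-110) = (-1088 + 15901) + (113 + 2*(-110)²) = 14813 + (113 + 2*12100) = 14813 + (113 + 24200) = 14813 + 24313 = 39126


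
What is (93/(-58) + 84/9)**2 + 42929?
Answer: 1301527429/30276 ≈ 42989.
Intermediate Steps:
(93/(-58) + 84/9)**2 + 42929 = (93*(-1/58) + 84*(1/9))**2 + 42929 = (-93/58 + 28/3)**2 + 42929 = (1345/174)**2 + 42929 = 1809025/30276 + 42929 = 1301527429/30276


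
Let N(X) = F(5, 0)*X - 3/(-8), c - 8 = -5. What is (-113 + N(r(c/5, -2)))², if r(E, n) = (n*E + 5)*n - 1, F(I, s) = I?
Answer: 1550025/64 ≈ 24219.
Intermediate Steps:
c = 3 (c = 8 - 5 = 3)
r(E, n) = -1 + n*(5 + E*n) (r(E, n) = (E*n + 5)*n - 1 = (5 + E*n)*n - 1 = n*(5 + E*n) - 1 = -1 + n*(5 + E*n))
N(X) = 3/8 + 5*X (N(X) = 5*X - 3/(-8) = 5*X - 3*(-⅛) = 5*X + 3/8 = 3/8 + 5*X)
(-113 + N(r(c/5, -2)))² = (-113 + (3/8 + 5*(-1 + 5*(-2) + (3/5)*(-2)²)))² = (-113 + (3/8 + 5*(-1 - 10 + (3*(⅕))*4)))² = (-113 + (3/8 + 5*(-1 - 10 + (⅗)*4)))² = (-113 + (3/8 + 5*(-1 - 10 + 12/5)))² = (-113 + (3/8 + 5*(-43/5)))² = (-113 + (3/8 - 43))² = (-113 - 341/8)² = (-1245/8)² = 1550025/64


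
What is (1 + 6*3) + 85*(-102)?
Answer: -8651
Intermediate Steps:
(1 + 6*3) + 85*(-102) = (1 + 18) - 8670 = 19 - 8670 = -8651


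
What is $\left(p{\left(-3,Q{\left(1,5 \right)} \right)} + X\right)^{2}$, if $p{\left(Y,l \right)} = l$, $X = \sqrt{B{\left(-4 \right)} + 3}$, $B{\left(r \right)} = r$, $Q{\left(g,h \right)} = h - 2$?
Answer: $\left(3 + i\right)^{2} \approx 8.0 + 6.0 i$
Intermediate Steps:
$Q{\left(g,h \right)} = -2 + h$ ($Q{\left(g,h \right)} = h - 2 = -2 + h$)
$X = i$ ($X = \sqrt{-4 + 3} = \sqrt{-1} = i \approx 1.0 i$)
$\left(p{\left(-3,Q{\left(1,5 \right)} \right)} + X\right)^{2} = \left(\left(-2 + 5\right) + i\right)^{2} = \left(3 + i\right)^{2}$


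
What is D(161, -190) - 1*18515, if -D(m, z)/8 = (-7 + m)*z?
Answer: 215565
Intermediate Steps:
D(m, z) = -8*z*(-7 + m) (D(m, z) = -8*(-7 + m)*z = -8*z*(-7 + m))
D(161, -190) - 1*18515 = 8*(-190)*(7 - 1*161) - 1*18515 = 8*(-190)*(7 - 161) - 18515 = 8*(-190)*(-154) - 18515 = 234080 - 18515 = 215565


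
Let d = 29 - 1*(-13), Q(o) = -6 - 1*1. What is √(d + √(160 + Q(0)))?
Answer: √(42 + 3*√17) ≈ 7.3736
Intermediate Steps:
Q(o) = -7 (Q(o) = -6 - 1 = -7)
d = 42 (d = 29 + 13 = 42)
√(d + √(160 + Q(0))) = √(42 + √(160 - 7)) = √(42 + √153) = √(42 + 3*√17)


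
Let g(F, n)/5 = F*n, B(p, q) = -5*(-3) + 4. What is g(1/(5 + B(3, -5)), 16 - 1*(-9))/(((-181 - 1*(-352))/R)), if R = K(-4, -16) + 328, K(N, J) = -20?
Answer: 9625/1026 ≈ 9.3811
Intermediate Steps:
R = 308 (R = -20 + 328 = 308)
B(p, q) = 19 (B(p, q) = 15 + 4 = 19)
g(F, n) = 5*F*n (g(F, n) = 5*(F*n) = 5*F*n)
g(1/(5 + B(3, -5)), 16 - 1*(-9))/(((-181 - 1*(-352))/R)) = (5*(16 - 1*(-9))/(5 + 19))/(((-181 - 1*(-352))/308)) = (5*(16 + 9)/24)/(((-181 + 352)*(1/308))) = (5*(1/24)*25)/((171*(1/308))) = 125/(24*(171/308)) = (125/24)*(308/171) = 9625/1026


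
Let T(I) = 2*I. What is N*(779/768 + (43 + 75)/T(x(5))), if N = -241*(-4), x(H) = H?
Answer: 11858887/960 ≈ 12353.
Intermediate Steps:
N = 964
N*(779/768 + (43 + 75)/T(x(5))) = 964*(779/768 + (43 + 75)/((2*5))) = 964*(779*(1/768) + 118/10) = 964*(779/768 + 118*(⅒)) = 964*(779/768 + 59/5) = 964*(49207/3840) = 11858887/960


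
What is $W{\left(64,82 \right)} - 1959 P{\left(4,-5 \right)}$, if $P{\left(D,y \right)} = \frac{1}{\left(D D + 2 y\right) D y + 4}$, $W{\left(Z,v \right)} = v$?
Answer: $\frac{11471}{116} \approx 98.888$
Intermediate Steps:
$P{\left(D,y \right)} = \frac{1}{4 + D y \left(D^{2} + 2 y\right)}$ ($P{\left(D,y \right)} = \frac{1}{\left(D^{2} + 2 y\right) D y + 4} = \frac{1}{D \left(D^{2} + 2 y\right) y + 4} = \frac{1}{D y \left(D^{2} + 2 y\right) + 4} = \frac{1}{4 + D y \left(D^{2} + 2 y\right)}$)
$W{\left(64,82 \right)} - 1959 P{\left(4,-5 \right)} = 82 - \frac{1959}{4 - 5 \cdot 4^{3} + 2 \cdot 4 \left(-5\right)^{2}} = 82 - \frac{1959}{4 - 320 + 2 \cdot 4 \cdot 25} = 82 - \frac{1959}{4 - 320 + 200} = 82 - \frac{1959}{-116} = 82 - 1959 \left(- \frac{1}{116}\right) = 82 - - \frac{1959}{116} = 82 + \frac{1959}{116} = \frac{11471}{116}$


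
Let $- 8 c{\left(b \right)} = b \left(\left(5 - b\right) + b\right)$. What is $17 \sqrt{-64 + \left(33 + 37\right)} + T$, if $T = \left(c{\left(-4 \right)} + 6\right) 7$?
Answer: $\frac{119}{2} + 17 \sqrt{6} \approx 101.14$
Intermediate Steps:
$c{\left(b \right)} = - \frac{5 b}{8}$ ($c{\left(b \right)} = - \frac{b \left(\left(5 - b\right) + b\right)}{8} = - \frac{b 5}{8} = - \frac{5 b}{8}$)
$T = \frac{119}{2}$ ($T = \left(\left(- \frac{5}{8}\right) \left(-4\right) + 6\right) 7 = \left(\frac{5}{2} + 6\right) 7 = \frac{17}{2} \cdot 7 = \frac{119}{2} \approx 59.5$)
$17 \sqrt{-64 + \left(33 + 37\right)} + T = 17 \sqrt{-64 + \left(33 + 37\right)} + \frac{119}{2} = 17 \sqrt{-64 + 70} + \frac{119}{2} = 17 \sqrt{6} + \frac{119}{2} = \frac{119}{2} + 17 \sqrt{6}$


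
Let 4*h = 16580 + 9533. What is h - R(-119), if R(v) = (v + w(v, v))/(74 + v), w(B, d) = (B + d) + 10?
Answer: 1173697/180 ≈ 6520.5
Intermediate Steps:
w(B, d) = 10 + B + d
R(v) = (10 + 3*v)/(74 + v) (R(v) = (v + (10 + v + v))/(74 + v) = (v + (10 + 2*v))/(74 + v) = (10 + 3*v)/(74 + v))
h = 26113/4 (h = (16580 + 9533)/4 = (¼)*26113 = 26113/4 ≈ 6528.3)
h - R(-119) = 26113/4 - (10 + 3*(-119))/(74 - 119) = 26113/4 - (10 - 357)/(-45) = 26113/4 - (-1)*(-347)/45 = 26113/4 - 1*347/45 = 26113/4 - 347/45 = 1173697/180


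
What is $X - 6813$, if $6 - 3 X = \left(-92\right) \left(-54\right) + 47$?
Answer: $- \frac{25448}{3} \approx -8482.7$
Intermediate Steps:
$X = - \frac{5009}{3}$ ($X = 2 - \frac{\left(-92\right) \left(-54\right) + 47}{3} = 2 - \frac{4968 + 47}{3} = 2 - \frac{5015}{3} = - \frac{5009}{3} \approx -1669.7$)
$X - 6813 = - \frac{5009}{3} - 6813 = - \frac{25448}{3}$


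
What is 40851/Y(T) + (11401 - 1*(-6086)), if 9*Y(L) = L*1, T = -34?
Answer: 13347/2 ≈ 6673.5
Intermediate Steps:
Y(L) = L/9 (Y(L) = (L*1)/9 = L/9)
40851/Y(T) + (11401 - 1*(-6086)) = 40851/(((⅑)*(-34))) + (11401 - 1*(-6086)) = 40851/(-34/9) + (11401 + 6086) = 40851*(-9/34) + 17487 = -21627/2 + 17487 = 13347/2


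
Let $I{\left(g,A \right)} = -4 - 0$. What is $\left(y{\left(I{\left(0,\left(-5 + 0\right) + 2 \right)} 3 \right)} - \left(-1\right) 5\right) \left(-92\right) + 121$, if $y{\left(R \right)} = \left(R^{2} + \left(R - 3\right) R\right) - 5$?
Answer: $-29687$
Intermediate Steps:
$I{\left(g,A \right)} = -4$ ($I{\left(g,A \right)} = -4 + 0 = -4$)
$y{\left(R \right)} = -5 + R^{2} + R \left(-3 + R\right)$ ($y{\left(R \right)} = \left(R^{2} + \left(R - 3\right) R\right) - 5 = \left(R^{2} + \left(-3 + R\right) R\right) - 5 = \left(R^{2} + R \left(-3 + R\right)\right) - 5 = -5 + R^{2} + R \left(-3 + R\right)$)
$\left(y{\left(I{\left(0,\left(-5 + 0\right) + 2 \right)} 3 \right)} - \left(-1\right) 5\right) \left(-92\right) + 121 = \left(\left(-5 - 3 \left(\left(-4\right) 3\right) + 2 \left(\left(-4\right) 3\right)^{2}\right) - \left(-1\right) 5\right) \left(-92\right) + 121 = \left(\left(-5 - -36 + 2 \left(-12\right)^{2}\right) - -5\right) \left(-92\right) + 121 = \left(\left(-5 + 36 + 2 \cdot 144\right) + 5\right) \left(-92\right) + 121 = \left(\left(-5 + 36 + 288\right) + 5\right) \left(-92\right) + 121 = \left(319 + 5\right) \left(-92\right) + 121 = 324 \left(-92\right) + 121 = -29808 + 121 = -29687$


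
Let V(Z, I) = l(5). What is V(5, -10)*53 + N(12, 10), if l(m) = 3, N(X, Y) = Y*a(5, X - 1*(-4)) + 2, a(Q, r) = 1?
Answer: 171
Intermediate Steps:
N(X, Y) = 2 + Y (N(X, Y) = Y*1 + 2 = Y + 2 = 2 + Y)
V(Z, I) = 3
V(5, -10)*53 + N(12, 10) = 3*53 + (2 + 10) = 159 + 12 = 171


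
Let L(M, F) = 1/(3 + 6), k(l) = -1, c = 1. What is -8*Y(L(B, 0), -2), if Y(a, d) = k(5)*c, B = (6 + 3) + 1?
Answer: 8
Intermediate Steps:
B = 10 (B = 9 + 1 = 10)
L(M, F) = 1/9
Y(a, d) = -1 (Y(a, d) = -1*1 = -1)
-8*Y(L(B, 0), -2) = -8*(-1) = 8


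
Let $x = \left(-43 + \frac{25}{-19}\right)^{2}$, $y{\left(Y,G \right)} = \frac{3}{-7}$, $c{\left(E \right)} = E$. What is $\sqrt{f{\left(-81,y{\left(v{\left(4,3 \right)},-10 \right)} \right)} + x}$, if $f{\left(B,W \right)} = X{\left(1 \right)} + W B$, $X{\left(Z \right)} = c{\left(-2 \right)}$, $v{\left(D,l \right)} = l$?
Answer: $\frac{\sqrt{35317919}}{133} \approx 44.683$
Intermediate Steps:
$X{\left(Z \right)} = -2$
$y{\left(Y,G \right)} = - \frac{3}{7}$ ($y{\left(Y,G \right)} = 3 \left(- \frac{1}{7}\right) = - \frac{3}{7}$)
$f{\left(B,W \right)} = -2 + B W$ ($f{\left(B,W \right)} = -2 + W B = -2 + B W$)
$x = \frac{708964}{361}$ ($x = \left(-43 + 25 \left(- \frac{1}{19}\right)\right)^{2} = \left(-43 - \frac{25}{19}\right)^{2} = \left(- \frac{842}{19}\right)^{2} = \frac{708964}{361} \approx 1963.9$)
$\sqrt{f{\left(-81,y{\left(v{\left(4,3 \right)},-10 \right)} \right)} + x} = \sqrt{\left(-2 - - \frac{243}{7}\right) + \frac{708964}{361}} = \sqrt{\left(-2 + \frac{243}{7}\right) + \frac{708964}{361}} = \sqrt{\frac{229}{7} + \frac{708964}{361}} = \sqrt{\frac{5045417}{2527}} = \frac{\sqrt{35317919}}{133}$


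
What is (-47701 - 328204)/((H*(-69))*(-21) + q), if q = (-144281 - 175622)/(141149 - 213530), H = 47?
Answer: -27208379805/4929683146 ≈ -5.5193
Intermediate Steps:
q = 319903/72381 (q = -319903/(-72381) = -319903*(-1/72381) = 319903/72381 ≈ 4.4197)
(-47701 - 328204)/((H*(-69))*(-21) + q) = (-47701 - 328204)/((47*(-69))*(-21) + 319903/72381) = -375905/(-3243*(-21) + 319903/72381) = -375905/(68103 + 319903/72381) = -375905/4929683146/72381 = -375905*72381/4929683146 = -27208379805/4929683146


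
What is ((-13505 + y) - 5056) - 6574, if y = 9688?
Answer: -15447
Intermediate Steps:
((-13505 + y) - 5056) - 6574 = ((-13505 + 9688) - 5056) - 6574 = (-3817 - 5056) - 6574 = -8873 - 6574 = -15447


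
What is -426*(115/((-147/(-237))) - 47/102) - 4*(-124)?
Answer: -65216889/833 ≈ -78292.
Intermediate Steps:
-426*(115/((-147/(-237))) - 47/102) - 4*(-124) = -426*(115/((-147*(-1/237))) - 47*1/102) + 496 = -426*(115/(49/79) - 47/102) + 496 = -426*(115*(79/49) - 47/102) + 496 = -426*(9085/49 - 47/102) + 496 = -426*924367/4998 + 496 = -65630057/833 + 496 = -65216889/833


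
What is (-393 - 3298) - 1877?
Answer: -5568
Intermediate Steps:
(-393 - 3298) - 1877 = -3691 - 1877 = -5568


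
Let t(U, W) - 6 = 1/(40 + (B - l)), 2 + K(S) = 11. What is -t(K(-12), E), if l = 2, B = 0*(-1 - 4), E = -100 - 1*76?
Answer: -229/38 ≈ -6.0263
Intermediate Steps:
E = -176 (E = -100 - 76 = -176)
B = 0 (B = 0*(-5) = 0)
K(S) = 9 (K(S) = -2 + 11 = 9)
t(U, W) = 229/38 (t(U, W) = 6 + 1/(40 + (0 - 1*2)) = 6 + 1/(40 + (0 - 2)) = 6 + 1/(40 - 2) = 6 + 1/38 = 229/38)
-t(K(-12), E) = -1*229/38 = -229/38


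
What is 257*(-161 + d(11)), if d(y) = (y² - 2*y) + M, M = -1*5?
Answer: -17219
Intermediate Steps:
M = -5
d(y) = -5 + y² - 2*y (d(y) = (y² - 2*y) - 5 = -5 + y² - 2*y)
257*(-161 + d(11)) = 257*(-161 + (-5 + 11² - 2*11)) = 257*(-161 + (-5 + 121 - 22)) = 257*(-161 + 94) = 257*(-67) = -17219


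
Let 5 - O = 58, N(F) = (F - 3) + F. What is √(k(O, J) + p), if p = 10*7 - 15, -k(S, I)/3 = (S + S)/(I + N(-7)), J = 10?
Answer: √469/7 ≈ 3.0938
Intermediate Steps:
N(F) = -3 + 2*F (N(F) = (-3 + F) + F = -3 + 2*F)
O = -53 (O = 5 - 1*58 = 5 - 58 = -53)
k(S, I) = -6*S/(-17 + I) (k(S, I) = -3*(S + S)/(I + (-3 + 2*(-7))) = -3*2*S/(I + (-3 - 14)) = -3*2*S/(I - 17) = -3*2*S/(-17 + I) = -6*S/(-17 + I))
p = 55 (p = 70 - 15 = 55)
√(k(O, J) + p) = √(-6*(-53)/(-17 + 10) + 55) = √(-6*(-53)/(-7) + 55) = √(-6*(-53)*(-⅐) + 55) = √(-318/7 + 55) = √(67/7) = √469/7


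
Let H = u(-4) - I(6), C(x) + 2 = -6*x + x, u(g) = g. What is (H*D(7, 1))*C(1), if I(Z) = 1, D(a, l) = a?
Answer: 245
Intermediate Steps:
C(x) = -2 - 5*x (C(x) = -2 + (-6*x + x) = -2 - 5*x)
H = -5 (H = -4 - 1*1 = -4 - 1 = -5)
(H*D(7, 1))*C(1) = (-5*7)*(-2 - 5*1) = -35*(-2 - 5) = -35*(-7) = 245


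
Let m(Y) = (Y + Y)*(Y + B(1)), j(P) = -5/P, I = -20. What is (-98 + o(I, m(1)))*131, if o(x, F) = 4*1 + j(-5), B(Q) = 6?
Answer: -12183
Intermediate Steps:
m(Y) = 2*Y*(6 + Y) (m(Y) = (Y + Y)*(Y + 6) = (2*Y)*(6 + Y) = 2*Y*(6 + Y))
o(x, F) = 5 (o(x, F) = 4*1 - 5/(-5) = 4 - 5*(-⅕) = 4 + 1 = 5)
(-98 + o(I, m(1)))*131 = (-98 + 5)*131 = -93*131 = -12183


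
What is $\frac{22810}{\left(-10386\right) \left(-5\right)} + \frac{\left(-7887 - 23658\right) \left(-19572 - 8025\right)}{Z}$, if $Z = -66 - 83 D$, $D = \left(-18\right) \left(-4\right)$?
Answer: $- \frac{1506912894881}{10458702} \approx -1.4408 \cdot 10^{5}$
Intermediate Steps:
$D = 72$
$Z = -6042$ ($Z = -66 - 5976 = -6042$)
$\frac{22810}{\left(-10386\right) \left(-5\right)} + \frac{\left(-7887 - 23658\right) \left(-19572 - 8025\right)}{Z} = \frac{22810}{\left(-10386\right) \left(-5\right)} + \frac{\left(-7887 - 23658\right) \left(-19572 - 8025\right)}{-6042} = \frac{22810}{51930} + \left(-31545\right) \left(-27597\right) \left(- \frac{1}{6042}\right) = 22810 \cdot \frac{1}{51930} + 870547365 \left(- \frac{1}{6042}\right) = \frac{2281}{5193} - \frac{290182455}{2014} = - \frac{1506912894881}{10458702}$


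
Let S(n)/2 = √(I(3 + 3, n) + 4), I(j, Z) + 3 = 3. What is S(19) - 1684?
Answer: -1680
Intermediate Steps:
I(j, Z) = 0 (I(j, Z) = -3 + 3 = 0)
S(n) = 4 (S(n) = 2*√(0 + 4) = 2*√4 = 2*2 = 4)
S(19) - 1684 = 4 - 1684 = -1680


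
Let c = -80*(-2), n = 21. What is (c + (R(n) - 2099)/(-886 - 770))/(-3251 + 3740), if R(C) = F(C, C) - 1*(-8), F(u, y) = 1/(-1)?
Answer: 66763/202446 ≈ 0.32978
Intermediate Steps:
F(u, y) = -1 (F(u, y) = 1*(-1) = -1)
R(C) = 7 (R(C) = -1 - 1*(-8) = -1 + 8 = 7)
c = 160
(c + (R(n) - 2099)/(-886 - 770))/(-3251 + 3740) = (160 + (7 - 2099)/(-886 - 770))/(-3251 + 3740) = (160 - 2092/(-1656))/489 = (160 - 2092*(-1/1656))*(1/489) = (160 + 523/414)*(1/489) = (66763/414)*(1/489) = 66763/202446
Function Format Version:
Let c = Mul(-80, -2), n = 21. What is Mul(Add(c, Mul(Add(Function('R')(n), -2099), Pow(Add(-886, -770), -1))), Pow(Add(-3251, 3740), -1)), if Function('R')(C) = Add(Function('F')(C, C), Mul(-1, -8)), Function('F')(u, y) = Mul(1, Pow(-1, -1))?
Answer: Rational(66763, 202446) ≈ 0.32978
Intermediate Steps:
Function('F')(u, y) = -1 (Function('F')(u, y) = Mul(1, -1) = -1)
Function('R')(C) = 7 (Function('R')(C) = Add(-1, Mul(-1, -8)) = Add(-1, 8) = 7)
c = 160
Mul(Add(c, Mul(Add(Function('R')(n), -2099), Pow(Add(-886, -770), -1))), Pow(Add(-3251, 3740), -1)) = Mul(Add(160, Mul(Add(7, -2099), Pow(Add(-886, -770), -1))), Pow(Add(-3251, 3740), -1)) = Mul(Add(160, Mul(-2092, Pow(-1656, -1))), Pow(489, -1)) = Mul(Add(160, Mul(-2092, Rational(-1, 1656))), Rational(1, 489)) = Mul(Add(160, Rational(523, 414)), Rational(1, 489)) = Mul(Rational(66763, 414), Rational(1, 489)) = Rational(66763, 202446)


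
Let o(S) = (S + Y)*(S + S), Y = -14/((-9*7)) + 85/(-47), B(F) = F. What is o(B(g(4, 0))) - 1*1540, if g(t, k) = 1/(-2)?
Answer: -1301075/846 ≈ -1537.9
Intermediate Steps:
g(t, k) = -½
Y = -671/423 (Y = -14/(-63) + 85*(-1/47) = -14*(-1/63) - 85/47 = 2/9 - 85/47 = -671/423 ≈ -1.5863)
o(S) = 2*S*(-671/423 + S) (o(S) = (S - 671/423)*(S + S) = (-671/423 + S)*(2*S) = 2*S*(-671/423 + S))
o(B(g(4, 0))) - 1*1540 = (2/423)*(-½)*(-671 + 423*(-½)) - 1*1540 = (2/423)*(-½)*(-671 - 423/2) - 1540 = (2/423)*(-½)*(-1765/2) - 1540 = 1765/846 - 1540 = -1301075/846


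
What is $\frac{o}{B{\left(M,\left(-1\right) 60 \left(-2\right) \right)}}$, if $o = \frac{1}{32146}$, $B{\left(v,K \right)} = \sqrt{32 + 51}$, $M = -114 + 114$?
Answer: $\frac{\sqrt{83}}{2668118} \approx 3.4146 \cdot 10^{-6}$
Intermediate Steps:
$M = 0$
$B{\left(v,K \right)} = \sqrt{83}$
$o = \frac{1}{32146} \approx 3.1108 \cdot 10^{-5}$
$\frac{o}{B{\left(M,\left(-1\right) 60 \left(-2\right) \right)}} = \frac{1}{32146 \sqrt{83}} = \frac{\frac{1}{83} \sqrt{83}}{32146} = \frac{\sqrt{83}}{2668118}$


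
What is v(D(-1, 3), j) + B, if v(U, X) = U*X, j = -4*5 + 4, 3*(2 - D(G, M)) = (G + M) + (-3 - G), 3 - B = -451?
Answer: 422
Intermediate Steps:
B = 454 (B = 3 - 1*(-451) = 3 + 451 = 454)
D(G, M) = 3 - M/3 (D(G, M) = 2 - ((G + M) + (-3 - G))/3 = 2 - (-3 + M)/3 = 2 + (1 - M/3) = 3 - M/3)
j = -16 (j = -20 + 4 = -16)
v(D(-1, 3), j) + B = (3 - ⅓*3)*(-16) + 454 = (3 - 1)*(-16) + 454 = 2*(-16) + 454 = -32 + 454 = 422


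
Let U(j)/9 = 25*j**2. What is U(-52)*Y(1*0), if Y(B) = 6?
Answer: 3650400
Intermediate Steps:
U(j) = 225*j**2 (U(j) = 9*(25*j**2) = 225*j**2)
U(-52)*Y(1*0) = (225*(-52)**2)*6 = (225*2704)*6 = 608400*6 = 3650400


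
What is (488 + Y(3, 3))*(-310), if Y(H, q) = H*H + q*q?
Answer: -156860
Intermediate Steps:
Y(H, q) = H² + q²
(488 + Y(3, 3))*(-310) = (488 + (3² + 3²))*(-310) = (488 + (9 + 9))*(-310) = (488 + 18)*(-310) = 506*(-310) = -156860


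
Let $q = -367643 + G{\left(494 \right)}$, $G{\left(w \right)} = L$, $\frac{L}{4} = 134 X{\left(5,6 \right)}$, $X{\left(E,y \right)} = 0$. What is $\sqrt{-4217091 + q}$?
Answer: $7 i \sqrt{93566} \approx 2141.2 i$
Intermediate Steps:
$L = 0$ ($L = 4 \cdot 134 \cdot 0 = 4 \cdot 0 = 0$)
$G{\left(w \right)} = 0$
$q = -367643$ ($q = -367643 + 0 = -367643$)
$\sqrt{-4217091 + q} = \sqrt{-4217091 - 367643} = \sqrt{-4584734} = 7 i \sqrt{93566}$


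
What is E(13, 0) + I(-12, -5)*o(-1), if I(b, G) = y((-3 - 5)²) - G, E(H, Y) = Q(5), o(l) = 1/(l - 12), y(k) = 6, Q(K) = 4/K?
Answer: -3/65 ≈ -0.046154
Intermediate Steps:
o(l) = 1/(-12 + l)
E(H, Y) = ⅘ (E(H, Y) = 4/5 = 4*(⅕) = ⅘)
I(b, G) = 6 - G
E(13, 0) + I(-12, -5)*o(-1) = ⅘ + (6 - 1*(-5))/(-12 - 1) = ⅘ + (6 + 5)/(-13) = ⅘ + 11*(-1/13) = ⅘ - 11/13 = -3/65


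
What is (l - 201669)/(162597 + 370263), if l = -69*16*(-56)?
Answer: -9323/35524 ≈ -0.26244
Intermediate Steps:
l = 61824 (l = -1104*(-56) = 61824)
(l - 201669)/(162597 + 370263) = (61824 - 201669)/(162597 + 370263) = -139845/532860 = -139845*1/532860 = -9323/35524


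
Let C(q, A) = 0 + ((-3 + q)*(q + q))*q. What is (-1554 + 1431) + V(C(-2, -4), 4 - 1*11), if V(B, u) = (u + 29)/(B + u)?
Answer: -5803/47 ≈ -123.47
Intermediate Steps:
C(q, A) = 2*q²*(-3 + q) (C(q, A) = 0 + ((-3 + q)*(2*q))*q = 0 + (2*q*(-3 + q))*q = 0 + 2*q²*(-3 + q) = 2*q²*(-3 + q))
V(B, u) = (29 + u)/(B + u)
(-1554 + 1431) + V(C(-2, -4), 4 - 1*11) = (-1554 + 1431) + (29 + (4 - 1*11))/(2*(-2)²*(-3 - 2) + (4 - 1*11)) = -123 + (29 + (4 - 11))/(2*4*(-5) + (4 - 11)) = -123 + (29 - 7)/(-40 - 7) = -123 + 22/(-47) = -123 - 1/47*22 = -123 - 22/47 = -5803/47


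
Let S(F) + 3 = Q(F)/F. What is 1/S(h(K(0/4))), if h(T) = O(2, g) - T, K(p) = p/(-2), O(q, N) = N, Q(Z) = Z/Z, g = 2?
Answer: -2/5 ≈ -0.40000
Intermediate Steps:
Q(Z) = 1
K(p) = -p/2 (K(p) = p*(-1/2) = -p/2)
h(T) = 2 - T
S(F) = -3 + 1/F
1/S(h(K(0/4))) = 1/(-3 + 1/(2 - (-1)*0/4/2)) = 1/(-3 + 1/(2 - (-1)*0*(1/4)/2)) = 1/(-3 + 1/(2 - (-1)*0/2)) = 1/(-3 + 1/(2 - 1*0)) = 1/(-3 + 1/(2 + 0)) = 1/(-3 + 1/2) = 1/(-5/2) = -2/5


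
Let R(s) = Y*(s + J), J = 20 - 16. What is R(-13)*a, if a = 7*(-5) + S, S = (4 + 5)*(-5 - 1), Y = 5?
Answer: 4005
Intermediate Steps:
J = 4
R(s) = 20 + 5*s (R(s) = 5*(s + 4) = 5*(4 + s) = 20 + 5*s)
S = -54 (S = 9*(-6) = -54)
a = -89 (a = 7*(-5) - 54 = -35 - 54 = -89)
R(-13)*a = (20 + 5*(-13))*(-89) = (20 - 65)*(-89) = -45*(-89) = 4005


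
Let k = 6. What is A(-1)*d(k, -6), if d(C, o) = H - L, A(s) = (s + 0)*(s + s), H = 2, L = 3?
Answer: -2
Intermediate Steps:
A(s) = 2*s² (A(s) = s*(2*s) = 2*s²)
d(C, o) = -1 (d(C, o) = 2 - 1*3 = 2 - 3 = -1)
A(-1)*d(k, -6) = (2*(-1)²)*(-1) = (2*1)*(-1) = 2*(-1) = -2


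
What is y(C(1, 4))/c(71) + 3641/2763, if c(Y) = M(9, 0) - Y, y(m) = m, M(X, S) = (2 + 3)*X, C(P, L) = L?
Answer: 41807/35919 ≈ 1.1639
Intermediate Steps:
M(X, S) = 5*X
c(Y) = 45 - Y (c(Y) = 5*9 - Y = 45 - Y)
y(C(1, 4))/c(71) + 3641/2763 = 4/(45 - 1*71) + 3641/2763 = 4/(45 - 71) + 3641*(1/2763) = 4/(-26) + 3641/2763 = 4*(-1/26) + 3641/2763 = -2/13 + 3641/2763 = 41807/35919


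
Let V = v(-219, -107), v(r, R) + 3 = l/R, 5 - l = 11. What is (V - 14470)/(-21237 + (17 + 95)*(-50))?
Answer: 1548605/2871559 ≈ 0.53929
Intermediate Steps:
l = -6 (l = 5 - 1*11 = 5 - 11 = -6)
v(r, R) = -3 - 6/R
V = -315/107 (V = -3 - 6/(-107) = -3 - 6*(-1/107) = -3 + 6/107 = -315/107 ≈ -2.9439)
(V - 14470)/(-21237 + (17 + 95)*(-50)) = (-315/107 - 14470)/(-21237 + (17 + 95)*(-50)) = -1548605/(107*(-21237 + 112*(-50))) = -1548605/(107*(-21237 - 5600)) = -1548605/107/(-26837) = -1548605/107*(-1/26837) = 1548605/2871559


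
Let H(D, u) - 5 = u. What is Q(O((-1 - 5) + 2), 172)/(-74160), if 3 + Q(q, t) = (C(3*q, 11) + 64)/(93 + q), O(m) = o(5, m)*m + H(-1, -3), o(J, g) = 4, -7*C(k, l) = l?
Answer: 611/20505240 ≈ 2.9797e-5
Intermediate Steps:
C(k, l) = -l/7
H(D, u) = 5 + u
O(m) = 2 + 4*m (O(m) = 4*m + (5 - 3) = 4*m + 2 = 2 + 4*m)
Q(q, t) = -3 + 437/(7*(93 + q)) (Q(q, t) = -3 + (-⅐*11 + 64)/(93 + q) = -3 + (-11/7 + 64)/(93 + q) = -3 + 437/(7*(93 + q)))
Q(O((-1 - 5) + 2), 172)/(-74160) = ((-1516 - 21*(2 + 4*((-1 - 5) + 2)))/(7*(93 + (2 + 4*((-1 - 5) + 2)))))/(-74160) = ((-1516 - 21*(2 + 4*(-6 + 2)))/(7*(93 + (2 + 4*(-6 + 2)))))*(-1/74160) = ((-1516 - 21*(2 + 4*(-4)))/(7*(93 + (2 + 4*(-4)))))*(-1/74160) = ((-1516 - 21*(2 - 16))/(7*(93 + (2 - 16))))*(-1/74160) = ((-1516 - 21*(-14))/(7*(93 - 14)))*(-1/74160) = ((⅐)*(-1516 + 294)/79)*(-1/74160) = ((⅐)*(1/79)*(-1222))*(-1/74160) = -1222/553*(-1/74160) = 611/20505240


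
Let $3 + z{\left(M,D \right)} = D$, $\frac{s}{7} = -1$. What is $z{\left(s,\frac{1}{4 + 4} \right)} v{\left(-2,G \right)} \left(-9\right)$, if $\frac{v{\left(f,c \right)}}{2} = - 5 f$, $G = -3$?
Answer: $\frac{1035}{2} \approx 517.5$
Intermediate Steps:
$s = -7$ ($s = 7 \left(-1\right) = -7$)
$z{\left(M,D \right)} = -3 + D$
$v{\left(f,c \right)} = - 10 f$ ($v{\left(f,c \right)} = 2 \left(- 5 f\right) = - 10 f$)
$z{\left(s,\frac{1}{4 + 4} \right)} v{\left(-2,G \right)} \left(-9\right) = \left(-3 + \frac{1}{4 + 4}\right) \left(\left(-10\right) \left(-2\right)\right) \left(-9\right) = \left(-3 + \frac{1}{8}\right) 20 \left(-9\right) = \left(- \frac{23}{8}\right) 20 \left(-9\right) = \left(- \frac{115}{2}\right) \left(-9\right) = \frac{1035}{2}$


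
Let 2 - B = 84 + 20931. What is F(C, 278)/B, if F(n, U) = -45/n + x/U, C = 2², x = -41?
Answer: 6337/11683228 ≈ 0.00054240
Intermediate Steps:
C = 4
F(n, U) = -45/n - 41/U
B = -21013 (B = 2 - (84 + 20931) = 2 - 1*21015 = 2 - 21015 = -21013)
F(C, 278)/B = (-45/4 - 41/278)/(-21013) = (-45*¼ - 41*1/278)*(-1/21013) = (-45/4 - 41/278)*(-1/21013) = -6337/556*(-1/21013) = 6337/11683228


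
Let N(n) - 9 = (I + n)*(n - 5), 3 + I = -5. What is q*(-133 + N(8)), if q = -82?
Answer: 10168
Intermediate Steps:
I = -8 (I = -3 - 5 = -8)
N(n) = 9 + (-8 + n)*(-5 + n) (N(n) = 9 + (-8 + n)*(n - 5) = 9 + (-8 + n)*(-5 + n))
q*(-133 + N(8)) = -82*(-133 + (49 + 8² - 13*8)) = -82*(-133 + (49 + 64 - 104)) = -82*(-133 + 9) = -82*(-124) = 10168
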